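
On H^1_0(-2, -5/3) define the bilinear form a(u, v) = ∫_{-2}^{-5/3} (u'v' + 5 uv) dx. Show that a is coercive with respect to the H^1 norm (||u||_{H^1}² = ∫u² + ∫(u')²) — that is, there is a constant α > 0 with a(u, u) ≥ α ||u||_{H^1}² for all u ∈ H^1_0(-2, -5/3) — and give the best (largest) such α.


α = 1

Coercivity of a(·,·) on H^1_0(-2, -5/3) means a(u, u) ≥ α ||u||_{H^1}² for every u ∈ H^1_0.
The interval has length L = 1/3, and Poincaré/coercivity depend only on L. Here a(u, u) = ∫(u')² + (5)·∫u².
Here c = 5 ≥ 1, so a(u,u) = ∫(u')² + c∫u² ≥ ∫(u')² + ∫u² = ||u||_{H^1}², i.e. α = 1 works. No larger α is possible: a(u,u) ≥ α||u||_{H^1}² means (1−α)∫(u')² ≥ (α−c)∫u², and for the modes u_n = sin(nπ(x−x₀)/L) (x₀ the left endpoint) one has ∫u_n²/∫(u_n')² = (L/(nπ))² → 0, so a(u_n,u_n)/||u_n||_{H^1}² → 1. Hence the optimal constant is α = 1.
Therefore α = 1.


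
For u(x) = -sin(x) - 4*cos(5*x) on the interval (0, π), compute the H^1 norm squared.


||u||_{H^1(0,π)}^2 = 209*π

u'(x) = 20*sin(5*x) - cos(x).
Expand u² and (u')² and integrate term by term on (0, π), using: for integers n ≥ 1, ∫_0^π sin²(nx) dx = ∫_0^π cos²(nx) dx = π/2; for n ≠ n', ∫_0^π sin(nx)sin(n'x) dx = ∫_0^π cos(nx)cos(n'x) dx = 0; and by product-to-sum, ∫_0^π sin(nx)cos(n'x) dx = ½∫_0^π [sin((n+n')x) + sin((n−n')x)] dx, which is 0 when n+n' is even and 2n/(n²−n'²) when n+n' is odd (it need not vanish on (0, π)).
  u² squared terms: (-1)²·∫sin(x)² dx = 1·π/2 = π/2;  (-4)²·∫cos(5x)² dx = 16·π/2 = 8*π.
  u² cross terms: 2·(-1)·(-4)·∫sin(x)·cos(5x) dx = 8·(0) = 0.
  So ∫_0^π u² dx = π/2 + 8*π + 0 = 17*π/2.
  (u')² squared terms: (-1)²·∫cos(x)² dx = 1·π/2 = π/2;  (20)²·∫sin(5x)² dx = 400·π/2 = 200*π.
  (u')² cross terms: 2·(-1)·(20)·∫cos(x)·sin(5x) dx = -40·(0) = 0.
  So ∫_0^π (u')² dx = π/2 + 200*π + 0 = 401*π/2.
||u||_{H^1}^2 = (17*π/2) + (401*π/2) = 209*π.


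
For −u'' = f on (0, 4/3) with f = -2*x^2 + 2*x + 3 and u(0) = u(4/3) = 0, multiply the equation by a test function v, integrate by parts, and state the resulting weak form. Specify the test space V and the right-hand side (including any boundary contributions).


V = H^1_0(0, 4/3) (so v(0) = v(4/3) = 0); weak form: ∫_0^4/3 u'v' dx = ∫_0^4/3 (-2*x^2 + 2*x + 3) v dx for all v ∈ V.

Multiply both sides by a test function v and integrate from 0 to 4/3:
  ∫_0^4/3 −u''(x) v(x) dx = ∫_0^4/3 f(x) v(x) dx.
Integrate the LHS by parts once:
  ∫_0^4/3 −u'' v dx = −[u'(x) v(x)]_0^4/3 + ∫_0^4/3 u'(x) v'(x) dx.
Thus ∫_0^4/3 u'(x) v'(x) dx = ∫_0^4/3 f(x) v(x) dx + [u'(x) v(x)]_0^4/3.
Choose V so that boundary terms are either known or forced to vanish.
u is Dirichlet: u(0) = u(4/3) = 0. Let V = H^1_0(0, 4/3); then v(0) = v(4/3) = 0, and [u' v]_0^4/3 = 0.
Weak formulation: find u (satisfying any essential BC) such that ∫_0^4/3 u'(x) v'(x) dx = ∫_0^4/3 f v dx for all v ∈ V.
Substituting f(x) = -2*x^2 + 2*x + 3, the right-hand side is ∫_0^4/3 (-2*x^2 + 2*x + 3) v dx.


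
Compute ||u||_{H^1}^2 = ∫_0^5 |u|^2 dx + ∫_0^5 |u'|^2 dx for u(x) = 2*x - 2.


||u||_{H^1}^2 = 320/3

The H^1 norm (squared) on an interval (0, L) is
  ||u||_{H^1}^2 = ∫_0^L u(x)^2 dx + ∫_0^L u'(x)^2 dx.
Compute u'(x) = 2.
Then u(x)^2 = 4*x**2 - 8*x + 4 and u'(x)^2 = 4.
Integrate each monomial from 0 to 5 using ∫_0^5 c·x^n dx = c·5^(n+1)/(n+1):
  ∫_0^5 u(x)^2 dx = ∫_0^5 (4*x^2 - 8*x + 4) dx. Term by term:
    ∫_0^5 4*x^2 dx = 500/3;  ∫_0^5 -8*x dx = -100;  ∫_0^5 4 dx = 20.
  Sum: 500/3 − 100 + 20 = 260/3.
  ∫_0^5 u'(x)^2 dx = ∫_0^5 (4) dx. Term by term:
    ∫_0^5 4 dx = 20.
Adding: ||u||_{H^1}^2 = 260/3 + 20 = 320/3.


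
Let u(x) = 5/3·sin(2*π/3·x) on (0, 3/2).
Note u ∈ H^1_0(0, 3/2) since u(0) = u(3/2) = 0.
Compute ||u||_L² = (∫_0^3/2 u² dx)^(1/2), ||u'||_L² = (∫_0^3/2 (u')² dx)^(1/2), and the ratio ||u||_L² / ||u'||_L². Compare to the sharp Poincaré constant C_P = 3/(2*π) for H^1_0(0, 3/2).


||u||_L² / ||u'||_L² = 3/(2*π) = C_P.

u(x) = 5/3·sin(2*π/3·x), so u'(x) = 10*π*cos(2*π*x/3)/9.
Writing u(x) = A·sin(kπx/L) with A = 5/3 and k = 1, use ∫_0^L sin²(kπx/L) dx = L/2 and ∫_0^L cos²(kπx/L) dx = L/2.
u² = 25/9·sin²(2*π/3·x) and (u')² = 100*π^2/81·cos²(2*π/3·x), and each of sin², cos² integrates to L/2 = 3/4 over (0, 3/2).
∫_0^3/2 u² dx = 25/12, so ||u||_L² = 5*sqrt(3)/6.
∫_0^3/2 (u')² dx = 25*π^2/27, so ||u'||_L² = 5*sqrt(3)*π/9.
Ratio ||u||_L² / ||u'||_L² = 3/(2*π).
Sharp Poincaré constant on H^1_0(0, 3/2) is C_P = L/π = 3/(2*π), achieved by sin(2*π/3·x).
This is the k = 1 eigenfunction (up to amplitude), so the ratio equals the sharp Poincaré constant exactly.


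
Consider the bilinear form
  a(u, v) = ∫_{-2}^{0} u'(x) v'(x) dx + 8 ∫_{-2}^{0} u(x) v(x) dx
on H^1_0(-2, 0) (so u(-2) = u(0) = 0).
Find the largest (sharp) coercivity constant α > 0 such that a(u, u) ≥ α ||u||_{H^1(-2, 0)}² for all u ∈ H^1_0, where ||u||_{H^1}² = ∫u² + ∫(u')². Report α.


α = 1

Coercivity of a(·,·) on H^1_0(-2, 0) means a(u, u) ≥ α ||u||_{H^1}² for every u ∈ H^1_0.
The interval has length L = 2, and Poincaré/coercivity depend only on L. Here a(u, u) = ∫(u')² + (8)·∫u².
Here c = 8 ≥ 1, so a(u,u) = ∫(u')² + c∫u² ≥ ∫(u')² + ∫u² = ||u||_{H^1}², i.e. α = 1 works. No larger α is possible: a(u,u) ≥ α||u||_{H^1}² means (1−α)∫(u')² ≥ (α−c)∫u², and for the modes u_n = sin(nπ(x−x₀)/L) (x₀ the left endpoint) one has ∫u_n²/∫(u_n')² = (L/(nπ))² → 0, so a(u_n,u_n)/||u_n||_{H^1}² → 1. Hence the optimal constant is α = 1.
Therefore α = 1.


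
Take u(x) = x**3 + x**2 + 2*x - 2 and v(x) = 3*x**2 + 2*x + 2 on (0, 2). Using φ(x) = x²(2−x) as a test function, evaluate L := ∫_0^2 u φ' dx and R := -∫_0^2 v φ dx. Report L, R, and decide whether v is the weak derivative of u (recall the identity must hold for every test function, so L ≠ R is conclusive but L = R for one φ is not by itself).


LHS = -184/15, RHS = -184/15. Yes, v = u' weakly.

u(x) = x**3 + x**2 + 2*x - 2, classical derivative u'(x) = 3*x**2 + 2*x + 2.
φ(x) = x²(2−x), so φ'(x) = x*(4 - 3*x).
Note φ(0) = φ(2) = 0, so the boundary term u·φ vanishes.
LHS = ∫_0^2 u(x) φ'(x) dx = ∫_0^2 (-3*x^5 + x^4 - 2*x^3 + 14*x^2 - 8*x) dx. Term by term:
  ∫_0^2 -3*x^5 dx = -32;  ∫_0^2 x^4 dx = 32/5;  ∫_0^2 -2*x^3 dx = -8;
  ∫_0^2 14*x^2 dx = 112/3;  ∫_0^2 -8*x dx = -16.
Sum: -32 + 32/5 − 8 + 112/3 − 16 = -184/15.
So LHS = -184/15.
∫_0^2 v(x) φ(x) dx = ∫_0^2 (-3*x^5 + 4*x^4 + 2*x^3 + 4*x^2) dx. Term by term:
  ∫_0^2 -3*x^5 dx = -32;  ∫_0^2 4*x^4 dx = 128/5;  ∫_0^2 2*x^3 dx = 8;
  ∫_0^2 4*x^2 dx = 32/3.
Sum: -32 + 128/5 + 8 + 32/3 = 184/15.
So RHS = -∫_0^2 v(x) φ(x) dx = -184/15.
LHS = RHS, so the identity holds for this test φ.
Moreover u is smooth here and v(x) = u'(x) = 3*x**2 + 2*x + 2 pointwise, so the identity holds for every test function. Hence v is the weak derivative of u.


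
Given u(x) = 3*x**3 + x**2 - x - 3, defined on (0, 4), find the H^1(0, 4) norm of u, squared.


||u||_{H^1}^2 = 4347064/105

The H^1 norm (squared) on an interval (0, L) is
  ||u||_{H^1}^2 = ∫_0^L u(x)^2 dx + ∫_0^L u'(x)^2 dx.
Compute u'(x) = 9*x**2 + 2*x - 1.
Then u(x)^2 = 9*x**6 + 6*x**5 - 5*x**4 - 20*x**3 - 5*x**2 + 6*x + 9 and u'(x)^2 = 81*x**4 + 36*x**3 - 14*x**2 - 4*x + 1.
Integrate each monomial from 0 to 4 using ∫_0^4 c·x^n dx = c·4^(n+1)/(n+1):
  ∫_0^4 u(x)^2 dx = ∫_0^4 (9*x^6 + 6*x^5 - 5*x^4 - 20*x^3 - 5*x^2 + 6*x + 9) dx. Term by term:
    ∫_0^4 9*x^6 dx = 147456/7;  ∫_0^4 6*x^5 dx = 4096;  ∫_0^4 -5*x^4 dx = -1024;
    ∫_0^4 -20*x^3 dx = -1280;  ∫_0^4 -5*x^2 dx = -320/3;  ∫_0^4 6*x dx = 48;
    ∫_0^4 9 dx = 36.
  Sum: 147456/7 + 4096 − 1024 − 1280 − 320/3 + 48 + 36 = 479524/21.
  ∫_0^4 u'(x)^2 dx = ∫_0^4 (81*x^4 + 36*x^3 - 14*x^2 - 4*x + 1) dx. Term by term:
    ∫_0^4 81*x^4 dx = 82944/5;  ∫_0^4 36*x^3 dx = 2304;  ∫_0^4 -14*x^2 dx = -896/3;
    ∫_0^4 -4*x dx = -32;  ∫_0^4 1 dx = 4.
  Sum: 82944/5 + 2304 − 896/3 − 32 + 4 = 278492/15.
Adding: ||u||_{H^1}^2 = 479524/21 + 278492/15 = 4347064/105.


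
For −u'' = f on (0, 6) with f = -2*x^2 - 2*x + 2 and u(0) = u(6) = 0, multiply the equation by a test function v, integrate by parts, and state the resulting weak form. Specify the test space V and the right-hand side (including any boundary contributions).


V = H^1_0(0, 6) (so v(0) = v(6) = 0); weak form: ∫_0^6 u'v' dx = ∫_0^6 (-2*x^2 - 2*x + 2) v dx for all v ∈ V.

Multiply both sides by a test function v and integrate from 0 to 6:
  ∫_0^6 −u''(x) v(x) dx = ∫_0^6 f(x) v(x) dx.
Integrate the LHS by parts once:
  ∫_0^6 −u'' v dx = −[u'(x) v(x)]_0^6 + ∫_0^6 u'(x) v'(x) dx.
Thus ∫_0^6 u'(x) v'(x) dx = ∫_0^6 f(x) v(x) dx + [u'(x) v(x)]_0^6.
Choose V so that boundary terms are either known or forced to vanish.
u is Dirichlet: u(0) = u(6) = 0. Let V = H^1_0(0, 6); then v(0) = v(6) = 0, and [u' v]_0^6 = 0.
Weak formulation: find u (satisfying any essential BC) such that ∫_0^6 u'(x) v'(x) dx = ∫_0^6 f v dx for all v ∈ V.
Substituting f(x) = -2*x^2 - 2*x + 2, the right-hand side is ∫_0^6 (-2*x^2 - 2*x + 2) v dx.


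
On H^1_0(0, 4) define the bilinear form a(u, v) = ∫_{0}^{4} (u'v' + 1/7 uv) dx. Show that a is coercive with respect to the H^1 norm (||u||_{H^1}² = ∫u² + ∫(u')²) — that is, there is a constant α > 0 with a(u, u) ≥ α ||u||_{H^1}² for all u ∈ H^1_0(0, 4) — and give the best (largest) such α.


α = (16/7 + π^2)/(π^2 + 16)

Coercivity of a(·,·) on H^1_0(0, 4) means a(u, u) ≥ α ||u||_{H^1}² for every u ∈ H^1_0.
The interval has length L = 4, and Poincaré/coercivity depend only on L. Here a(u, u) = ∫(u')² + (1/7)·∫u².
Here 0 < c = 1/7 < 1. The condition a(u,u) ≥ α||u||_{H^1}² reads (1−α)∫(u')² ≥ (α−c)∫u². Any admissible α is ≤ 1 (rapidly oscillating u have ∫u²/∫(u')² → 0), and α = 1 would force 0 ≥ (1−c)∫u², impossible since c < 1; so 1−α > 0. By the sharp Poincaré inequality on H^1_0 of an interval of length L, ∫(u')² ≥ (π/L)²∫u² with equality for the first sine mode sin(π(x−x₀)/L) (x₀ the left endpoint), so the inequality holds for all u iff (1−α)(π/L)² ≥ α − c, i.e. α ≤ ((π/L)² + c)/((π/L)² + 1) = (1 + c(L/π)²)/(1 + (L/π)²). With (π/L)² = π^2/16 and c = 1/7, the largest admissible constant is α = ((π/L)² + c)/((π/L)² + 1).
Simplifying, α = (16/7 + π^2)/(π^2 + 16).


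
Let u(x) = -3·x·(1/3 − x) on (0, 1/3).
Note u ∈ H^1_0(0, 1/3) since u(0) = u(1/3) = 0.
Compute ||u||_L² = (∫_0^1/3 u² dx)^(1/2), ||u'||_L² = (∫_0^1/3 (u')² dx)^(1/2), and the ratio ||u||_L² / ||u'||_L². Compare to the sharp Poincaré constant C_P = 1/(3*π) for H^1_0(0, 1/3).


||u||_L² / ||u'||_L² = sqrt(10)/30 < C_P = 1/(3*π).

u(x) = -3·x·(1/3 − x), so u'(x) = 6*x - 1.
u(x) = -3·x·(1/3 − x) vanishes at x = 0 and x = 1/3, so u ∈ H^1_0(0, 1/3). Differentiate via the product rule and integrate the resulting polynomials term by term.
  ∫_0^1/3 u² dx = ∫_0^1/3 (9*x^4 - 6*x^3 + x^2) dx. Term by term:
    ∫_0^1/3 9*x^4 dx = 1/135;  ∫_0^1/3 -6*x^3 dx = -1/54;  ∫_0^1/3 x^2 dx = 1/81.
  Sum: 1/135 − 1/54 + 1/81 = 1/810.
  ∫_0^1/3 (u')² dx = ∫_0^1/3 (36*x^2 - 12*x + 1) dx. Term by term:
    ∫_0^1/3 36*x^2 dx = 4/9;  ∫_0^1/3 -12*x dx = -2/3;  ∫_0^1/3 1 dx = 1/3.
  Sum: 4/9 − 2/3 + 1/3 = 1/9.
∫_0^1/3 u² dx = 1/810, so ||u||_L² = sqrt(10)/90.
∫_0^1/3 (u')² dx = 1/9, so ||u'||_L² = 1/3.
Ratio ||u||_L² / ||u'||_L² = sqrt(10)/30.
Sharp Poincaré constant on H^1_0(0, 1/3) is C_P = L/π = 1/(3*π), achieved by sin(3*π·x).
A polynomial bump cannot attain the sharp Poincaré constant (only the first sine eigenfunction does), so the ratio is strictly less than C_P, consistent with ||u||_L² ≤ C_P ||u'||_L².


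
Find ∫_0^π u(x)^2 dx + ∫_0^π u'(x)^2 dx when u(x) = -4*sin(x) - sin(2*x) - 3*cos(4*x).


||u||_{H^1(0,π)}^2 = -272/5 + 95*π

u'(x) = 12*sin(4*x) - 4*cos(x) - 2*cos(2*x).
Expand u² and (u')² and integrate term by term on (0, π), using: for integers n ≥ 1, ∫_0^π sin²(nx) dx = ∫_0^π cos²(nx) dx = π/2; for n ≠ n', ∫_0^π sin(nx)sin(n'x) dx = ∫_0^π cos(nx)cos(n'x) dx = 0; and by product-to-sum, ∫_0^π sin(nx)cos(n'x) dx = ½∫_0^π [sin((n+n')x) + sin((n−n')x)] dx, which is 0 when n+n' is even and 2n/(n²−n'²) when n+n' is odd (it need not vanish on (0, π)).
  u² squared terms: (-1)²·∫sin(2x)² dx = 1·π/2 = π/2;  (-4)²·∫sin(x)² dx = 16·π/2 = 8*π;  (-3)²·∫cos(4x)² dx = 9·π/2 = 9*π/2.
  u² cross terms: 2·(-1)·(-4)·∫sin(2x)·sin(x) dx = 8·(0) = 0;  2·(-1)·(-3)·∫sin(2x)·cos(4x) dx = 6·(0) = 0;  2·(-4)·(-3)·∫sin(x)·cos(4x) dx = 24·(-2/15) = -16/5.
  So ∫_0^π u² dx = π/2 + 8*π + 9*π/2 + 0 + 0 − 16/5 = -16/5 + 13*π.
  (u')² squared terms: (-4)²·∫cos(x)² dx = 16·π/2 = 8*π;  (-2)²·∫cos(2x)² dx = 4·π/2 = 2*π;  (12)²·∫sin(4x)² dx = 144·π/2 = 72*π.
  (u')² cross terms: 2·(-4)·(-2)·∫cos(x)·cos(2x) dx = 16·(0) = 0;  2·(-4)·(12)·∫cos(x)·sin(4x) dx = -96·(8/15) = -256/5;  2·(-2)·(12)·∫cos(2x)·sin(4x) dx = -48·(0) = 0.
  So ∫_0^π (u')² dx = 8*π + 2*π + 72*π + 0 − 256/5 + 0 = -256/5 + 82*π.
||u||_{H^1}^2 = (-16/5 + 13*π) + (-256/5 + 82*π) = -272/5 + 95*π.


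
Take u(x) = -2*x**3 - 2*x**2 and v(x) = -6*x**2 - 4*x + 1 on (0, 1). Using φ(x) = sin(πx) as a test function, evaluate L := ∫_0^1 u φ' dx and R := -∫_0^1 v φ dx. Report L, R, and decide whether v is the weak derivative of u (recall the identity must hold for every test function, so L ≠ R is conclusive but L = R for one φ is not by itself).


LHS = -24/π^3 + 10/π, RHS = -24/π^3 + 8/π. No, v is not the weak derivative of u.

u(x) = -2*x**3 - 2*x**2, classical derivative u'(x) = -6*x**2 - 4*x.
φ(x) = sin(πx), so φ'(x) = π*cos(π*x).
Note φ(0) = φ(1) = 0, so the boundary term u·φ vanishes.
LHS = ∫_0^1 u(x) φ'(x) dx = ∫_0^1 (-2*π*x^3*cos(π*x) - 2*π*x^2*cos(π*x)) dx. Term by term:
  ∫_0^1 -2*π*x^2*cos(π*x) dx = 4/π;  ∫_0^1 -2*π*x^3*cos(π*x) dx = -24/π^3 + 6/π.
Sum: 4/π + -24/π^3 + 6/π = -24/π^3 + 10/π.
So LHS = -24/π^3 + 10/π.
∫_0^1 v(x) φ(x) dx = ∫_0^1 (-6*x^2*sin(π*x) - 4*x*sin(π*x) + sin(π*x)) dx. Term by term:
  ∫_0^1 -6*x^2*sin(π*x) dx = -6/π + 24/π^3;  ∫_0^1 -4*x*sin(π*x) dx = -4/π;  ∫_0^1 sin(π*x) dx = 2/π.
Sum: -6/π + 24/π^3 − 4/π + 2/π = -8/π + 24/π^3.
So RHS = -∫_0^1 v(x) φ(x) dx = -24/π^3 + 8/π.
LHS − RHS = 2/π ≠ 0, so the identity fails.
(For a valid weak derivative the identity must hold for EVERY test function, in particular this one. The failure shows v is NOT the weak derivative of u.)
Correct weak derivative would be u'(x) = -6*x**2 - 4*x.


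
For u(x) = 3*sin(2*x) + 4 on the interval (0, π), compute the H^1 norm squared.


||u||_{H^1(0,π)}^2 = 77*π/2

u'(x) = 6*cos(2*x).
Expand u² and (u')² and integrate term by term on (0, π), using: for integers n ≥ 1, ∫_0^π sin²(nx) dx = ∫_0^π cos²(nx) dx = π/2; for n ≠ n', ∫_0^π sin(nx)sin(n'x) dx = ∫_0^π cos(nx)cos(n'x) dx = 0; and by product-to-sum, ∫_0^π sin(nx)cos(n'x) dx = ½∫_0^π [sin((n+n')x) + sin((n−n')x)] dx, which is 0 when n+n' is even and 2n/(n²−n'²) when n+n' is odd (it need not vanish on (0, π)). For the constant mode: ∫_0^π 1 dx = π, ∫_0^π cos(nx) dx = 0, ∫_0^π sin(nx) dx = (1−(−1)^n)/n.
  u² squared terms: (4)²·∫1 dx = 16·π = 16*π;  (3)²·∫sin(2x)² dx = 9·π/2 = 9*π/2.
  u² cross terms: 2·(4)·(3)·∫1·sin(2x) dx = 24·(0) = 0.
  So ∫_0^π u² dx = 16*π + 9*π/2 + 0 = 41*π/2.
  (u')² squared terms: (6)²·∫cos(2x)² dx = 36·π/2 = 18*π.
  So ∫_0^π (u')² dx = 18*π.
||u||_{H^1}^2 = (41*π/2) + (18*π) = 77*π/2.


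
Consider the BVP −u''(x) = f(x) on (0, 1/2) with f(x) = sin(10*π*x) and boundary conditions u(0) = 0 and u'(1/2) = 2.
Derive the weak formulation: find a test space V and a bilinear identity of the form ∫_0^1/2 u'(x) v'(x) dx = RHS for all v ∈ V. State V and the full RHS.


V = {v ∈ H^1(0, 1/2) : v(0) = 0} (test functions vanish at x = 0 where u is specified); weak form: ∫_0^1/2 u'v' dx = ∫_0^1/2 (sin(10*π*x)) v dx + 2·v(1/2) for all v ∈ V.

Multiply both sides by a test function v and integrate from 0 to 1/2:
  ∫_0^1/2 −u''(x) v(x) dx = ∫_0^1/2 f(x) v(x) dx.
Integrate the LHS by parts once:
  ∫_0^1/2 −u'' v dx = −[u'(x) v(x)]_0^1/2 + ∫_0^1/2 u'(x) v'(x) dx.
Thus ∫_0^1/2 u'(x) v'(x) dx = ∫_0^1/2 f(x) v(x) dx + [u'(x) v(x)]_0^1/2.
Choose V so that boundary terms are either known or forced to vanish.
Mixed BC: u(0) = 0 (Dirichlet) and u'(1/2) = 2 (Neumann). Define V = {v ∈ H^1(0, 1/2) : v(0) = 0}. Then [u' v]_0^1/2 = u'(1/2)·v(1/2) − u'(0)·0 = 2·v(1/2).
Weak formulation: find u (satisfying any essential BC) such that ∫_0^1/2 u'(x) v'(x) dx = ∫_0^1/2 f v dx + 2·v(1/2) for all v ∈ V (Dirichlet at 0 absorbed into V; Neumann datum at x = 1/2 contributes the boundary term).
Substituting f(x) = sin(10*π*x), the right-hand side is ∫_0^1/2 (sin(10*π*x)) v dx + 2·v(1/2).


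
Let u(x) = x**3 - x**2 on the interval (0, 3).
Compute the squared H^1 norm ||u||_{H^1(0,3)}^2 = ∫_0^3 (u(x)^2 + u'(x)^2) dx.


||u||_{H^1}^2 = 2439/7

The H^1 norm (squared) on an interval (0, L) is
  ||u||_{H^1}^2 = ∫_0^L u(x)^2 dx + ∫_0^L u'(x)^2 dx.
Compute u'(x) = 3*x**2 - 2*x.
Then u(x)^2 = x**6 - 2*x**5 + x**4 and u'(x)^2 = 9*x**4 - 12*x**3 + 4*x**2.
Integrate each monomial from 0 to 3 using ∫_0^3 c·x^n dx = c·3^(n+1)/(n+1):
  ∫_0^3 u(x)^2 dx = ∫_0^3 (x^6 - 2*x^5 + x^4) dx. Term by term:
    ∫_0^3 x^6 dx = 2187/7;  ∫_0^3 -2*x^5 dx = -243;  ∫_0^3 x^4 dx = 243/5.
  Sum: 2187/7 − 243 + 243/5 = 4131/35.
  ∫_0^3 u'(x)^2 dx = ∫_0^3 (9*x^4 - 12*x^3 + 4*x^2) dx. Term by term:
    ∫_0^3 9*x^4 dx = 2187/5;  ∫_0^3 -12*x^3 dx = -243;  ∫_0^3 4*x^2 dx = 36.
  Sum: 2187/5 − 243 + 36 = 1152/5.
Adding: ||u||_{H^1}^2 = 4131/35 + 1152/5 = 2439/7.


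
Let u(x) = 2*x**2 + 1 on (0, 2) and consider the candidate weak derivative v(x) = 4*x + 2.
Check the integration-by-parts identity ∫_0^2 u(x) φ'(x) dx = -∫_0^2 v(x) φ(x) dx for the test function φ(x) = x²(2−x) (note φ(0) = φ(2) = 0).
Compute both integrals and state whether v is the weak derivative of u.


LHS = -32/5, RHS = -136/15. No, v is not the weak derivative of u.

u(x) = 2*x**2 + 1, classical derivative u'(x) = 4*x.
φ(x) = x²(2−x), so φ'(x) = x*(4 - 3*x).
Note φ(0) = φ(2) = 0, so the boundary term u·φ vanishes.
LHS = ∫_0^2 u(x) φ'(x) dx = ∫_0^2 (-6*x^4 + 8*x^3 - 3*x^2 + 4*x) dx. Term by term:
  ∫_0^2 -6*x^4 dx = -192/5;  ∫_0^2 8*x^3 dx = 32;  ∫_0^2 -3*x^2 dx = -8;
  ∫_0^2 4*x dx = 8.
Sum: -192/5 + 32 − 8 + 8 = -32/5.
So LHS = -32/5.
∫_0^2 v(x) φ(x) dx = ∫_0^2 (-4*x^4 + 6*x^3 + 4*x^2) dx. Term by term:
  ∫_0^2 -4*x^4 dx = -128/5;  ∫_0^2 6*x^3 dx = 24;  ∫_0^2 4*x^2 dx = 32/3.
Sum: -128/5 + 24 + 32/3 = 136/15.
So RHS = -∫_0^2 v(x) φ(x) dx = -136/15.
LHS − RHS = 8/3 ≠ 0, so the identity fails.
(For a valid weak derivative the identity must hold for EVERY test function, in particular this one. The failure shows v is NOT the weak derivative of u.)
Correct weak derivative would be u'(x) = 4*x.


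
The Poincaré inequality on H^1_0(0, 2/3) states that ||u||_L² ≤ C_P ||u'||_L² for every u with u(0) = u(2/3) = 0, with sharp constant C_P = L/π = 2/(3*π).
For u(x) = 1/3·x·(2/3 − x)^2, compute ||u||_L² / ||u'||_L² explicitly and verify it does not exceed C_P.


||u||_L² / ||u'||_L² = sqrt(14)/21 < C_P = 2/(3*π).

u(x) = 1/3·x·(2/3 − x)^2, so u'(x) = (3*x - 2)*(9*x - 2)/27.
u(x) = 1/3·x·(2/3 − x)^2 vanishes at x = 0 and x = 2/3, so u ∈ H^1_0(0, 2/3). Differentiate via the product rule and integrate the resulting polynomials term by term.
  ∫_0^2/3 u² dx = ∫_0^2/3 (x^6/9 - 8*x^5/27 + 8*x^4/27 - 32*x^3/243 + 16*x^2/729) dx. Term by term:
    ∫_0^2/3 x^6/9 dx = 128/137781;  ∫_0^2/3 -8*x^5/27 dx = -256/59049;  ∫_0^2/3 8*x^4/27 dx = 256/32805;
    ∫_0^2/3 -32*x^3/243 dx = -128/19683;  ∫_0^2/3 16*x^2/729 dx = 128/59049.
  Sum: 128/137781 − 256/59049 + 256/32805 − 128/19683 + 128/59049 = 128/2066715.
  ∫_0^2/3 (u')² dx = ∫_0^2/3 (x^4 - 16*x^3/9 + 88*x^2/81 - 64*x/243 + 16/729) dx. Term by term:
    ∫_0^2/3 x^4 dx = 32/1215;  ∫_0^2/3 -16*x^3/9 dx = -64/729;  ∫_0^2/3 88*x^2/81 dx = 704/6561;
    ∫_0^2/3 -64*x/243 dx = -128/2187;  ∫_0^2/3 16/729 dx = 32/2187.
  Sum: 32/1215 − 64/729 + 704/6561 − 128/2187 + 32/2187 = 64/32805.
∫_0^2/3 u² dx = 128/2066715, so ||u||_L² = 8*sqrt(70)/8505.
∫_0^2/3 (u')² dx = 64/32805, so ||u'||_L² = 8*sqrt(5)/405.
Ratio ||u||_L² / ||u'||_L² = sqrt(14)/21.
Sharp Poincaré constant on H^1_0(0, 2/3) is C_P = L/π = 2/(3*π), achieved by sin(3*π/2·x).
A polynomial bump cannot attain the sharp Poincaré constant (only the first sine eigenfunction does), so the ratio is strictly less than C_P, consistent with ||u||_L² ≤ C_P ||u'||_L².


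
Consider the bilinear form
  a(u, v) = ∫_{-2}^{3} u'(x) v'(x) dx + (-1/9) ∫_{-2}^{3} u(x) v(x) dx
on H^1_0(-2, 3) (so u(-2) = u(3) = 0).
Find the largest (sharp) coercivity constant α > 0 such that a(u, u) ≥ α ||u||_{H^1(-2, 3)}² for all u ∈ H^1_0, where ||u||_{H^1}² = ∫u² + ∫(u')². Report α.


α = (-25/9 + π^2)/(π^2 + 25)

Coercivity of a(·,·) on H^1_0(-2, 3) means a(u, u) ≥ α ||u||_{H^1}² for every u ∈ H^1_0.
The interval has length L = 5, and Poincaré/coercivity depend only on L. Here a(u, u) = ∫(u')² + (-1/9)·∫u².
Here c = -1/9 < 0 with |c| < (π/L)² = π^2/25, so coercivity still holds. The condition a(u,u) ≥ α||u||_{H^1}² reads (1−α)∫(u')² ≥ (α−c)∫u². Any admissible α is ≤ 1 (rapidly oscillating u have ∫u²/∫(u')² → 0), and α = 1 would force 0 ≥ (1−c)∫u², impossible since c < 1; so 1−α > 0. By the sharp Poincaré inequality on H^1_0 of an interval of length L, ∫(u')² ≥ (π/L)²∫u² with equality for the first sine mode sin(π(x−x₀)/L) (x₀ the left endpoint), so the inequality holds for all u iff (1−α)(π/L)² ≥ α − c, i.e. α ≤ ((π/L)² + c)/((π/L)² + 1) = (1 + c(L/π)²)/(1 + (L/π)²). (Direct route, valid since c ≤ 0: Poincaré gives c∫u² ≥ c(L/π)²∫(u')², so a(u,u) ≥ (1 + c(L/π)²)∫(u')², while ||u||_{H^1}² ≤ (1 + (L/π)²)∫(u')²; dividing yields the same α.) With (π/L)² = π^2/25 and c = -1/9, the largest admissible constant is α = ((π/L)² + c)/((π/L)² + 1).
Simplifying, α = (-25/9 + π^2)/(π^2 + 25).


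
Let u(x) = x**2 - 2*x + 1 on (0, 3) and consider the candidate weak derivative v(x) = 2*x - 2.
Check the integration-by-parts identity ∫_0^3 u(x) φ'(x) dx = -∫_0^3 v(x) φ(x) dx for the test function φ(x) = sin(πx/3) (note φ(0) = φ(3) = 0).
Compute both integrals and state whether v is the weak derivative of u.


LHS = -6/π, RHS = -6/π. Yes, v = u' weakly.

u(x) = x**2 - 2*x + 1, classical derivative u'(x) = 2*x - 2.
φ(x) = sin(πx/3), so φ'(x) = π*cos(π*x/3)/3.
Note φ(0) = φ(3) = 0, so the boundary term u·φ vanishes.
LHS = ∫_0^3 u(x) φ'(x) dx = ∫_0^3 (π*x^2*cos(π*x/3)/3 - 2*π*x*cos(π*x/3)/3 + π*cos(π*x/3)/3) dx. Term by term:
  ∫_0^3 π*cos(π*x/3)/3 dx = 0;  ∫_0^3 -2*π*x*cos(π*x/3)/3 dx = 12/π;  ∫_0^3 π*x^2*cos(π*x/3)/3 dx = -18/π.
Sum: 0 + 12/π − 18/π = -6/π.
So LHS = -6/π.
∫_0^3 v(x) φ(x) dx = ∫_0^3 (2*x*sin(π*x/3) - 2*sin(π*x/3)) dx. Term by term:
  ∫_0^3 -2*sin(π*x/3) dx = -12/π;  ∫_0^3 2*x*sin(π*x/3) dx = 18/π.
Sum: -12/π + 18/π = 6/π.
So RHS = -∫_0^3 v(x) φ(x) dx = -6/π.
LHS = RHS, so the identity holds for this test φ.
Moreover u is smooth here and v(x) = u'(x) = 2*x - 2 pointwise, so the identity holds for every test function. Hence v is the weak derivative of u.


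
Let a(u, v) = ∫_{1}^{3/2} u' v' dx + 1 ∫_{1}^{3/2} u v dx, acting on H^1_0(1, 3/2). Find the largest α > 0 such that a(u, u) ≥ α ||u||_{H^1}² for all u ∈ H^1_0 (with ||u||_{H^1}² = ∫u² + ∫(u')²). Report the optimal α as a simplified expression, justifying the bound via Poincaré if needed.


α = 1

Coercivity of a(·,·) on H^1_0(1, 3/2) means a(u, u) ≥ α ||u||_{H^1}² for every u ∈ H^1_0.
The interval has length L = 1/2, and Poincaré/coercivity depend only on L. Here a(u, u) = ∫(u')² + (1)·∫u².
Here c = 1 ≥ 1, so a(u,u) = ∫(u')² + c∫u² ≥ ∫(u')² + ∫u² = ||u||_{H^1}², i.e. α = 1 works. No larger α is possible: a(u,u) ≥ α||u||_{H^1}² means (1−α)∫(u')² ≥ (α−c)∫u², and for the modes u_n = sin(nπ(x−x₀)/L) (x₀ the left endpoint) one has ∫u_n²/∫(u_n')² = (L/(nπ))² → 0, so a(u_n,u_n)/||u_n||_{H^1}² → 1. Hence the optimal constant is α = 1.
Therefore α = 1.


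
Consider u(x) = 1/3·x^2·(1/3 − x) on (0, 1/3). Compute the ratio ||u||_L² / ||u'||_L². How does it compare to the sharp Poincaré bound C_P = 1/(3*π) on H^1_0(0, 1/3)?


||u||_L² / ||u'||_L² = sqrt(14)/42 < C_P = 1/(3*π).

u(x) = 1/3·x^2·(1/3 − x), so u'(x) = x*(2 - 9*x)/9.
u(x) = 1/3·x^2·(1/3 − x) vanishes at x = 0 and x = 1/3, so u ∈ H^1_0(0, 1/3). Differentiate via the product rule and integrate the resulting polynomials term by term.
  ∫_0^1/3 u² dx = ∫_0^1/3 (x^6/9 - 2*x^5/27 + x^4/81) dx. Term by term:
    ∫_0^1/3 x^6/9 dx = 1/137781;  ∫_0^1/3 -2*x^5/27 dx = -1/59049;  ∫_0^1/3 x^4/81 dx = 1/98415.
  Sum: 1/137781 − 1/59049 + 1/98415 = 1/2066715.
  ∫_0^1/3 (u')² dx = ∫_0^1/3 (x^4 - 4*x^3/9 + 4*x^2/81) dx. Term by term:
    ∫_0^1/3 x^4 dx = 1/1215;  ∫_0^1/3 -4*x^3/9 dx = -1/729;  ∫_0^1/3 4*x^2/81 dx = 4/6561.
  Sum: 1/1215 − 1/729 + 4/6561 = 2/32805.
∫_0^1/3 u² dx = 1/2066715, so ||u||_L² = sqrt(35)/8505.
∫_0^1/3 (u')² dx = 2/32805, so ||u'||_L² = sqrt(10)/405.
Ratio ||u||_L² / ||u'||_L² = sqrt(14)/42.
Sharp Poincaré constant on H^1_0(0, 1/3) is C_P = L/π = 1/(3*π), achieved by sin(3*π·x).
A polynomial bump cannot attain the sharp Poincaré constant (only the first sine eigenfunction does), so the ratio is strictly less than C_P, consistent with ||u||_L² ≤ C_P ||u'||_L².


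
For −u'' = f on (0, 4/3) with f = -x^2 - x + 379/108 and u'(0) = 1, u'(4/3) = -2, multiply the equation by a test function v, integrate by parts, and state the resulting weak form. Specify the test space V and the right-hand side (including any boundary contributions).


V = H^1(0, 4/3) (v unrestricted at boundary; u is determined up to an additive constant); weak form: ∫_0^4/3 u'v' dx = ∫_0^4/3 (-x^2 - x + 379/108) v dx − 2·v(4/3) − v(0) for all v ∈ V.

Multiply both sides by a test function v and integrate from 0 to 4/3:
  ∫_0^4/3 −u''(x) v(x) dx = ∫_0^4/3 f(x) v(x) dx.
Integrate the LHS by parts once:
  ∫_0^4/3 −u'' v dx = −[u'(x) v(x)]_0^4/3 + ∫_0^4/3 u'(x) v'(x) dx.
Thus ∫_0^4/3 u'(x) v'(x) dx = ∫_0^4/3 f(x) v(x) dx + [u'(x) v(x)]_0^4/3.
Choose V so that boundary terms are either known or forced to vanish.
u has inhomogeneous Neumann u'(0) = 1, u'(4/3) = -2. [u' v]_0^4/3 = (-2)·v(4/3) − (1)·v(0) = − 2·v(4/3) − v(0). Take V = H^1(0, 4/3); boundary term becomes part of RHS.
Weak formulation: find u (satisfying any essential BC) such that ∫_0^4/3 u'(x) v'(x) dx = ∫_0^4/3 f v dx − 2·v(4/3) − v(0) for all v ∈ V (Neumann data are natural BCs: they enter the RHS as boundary terms).
Substituting f(x) = -x^2 - x + 379/108, the right-hand side is ∫_0^4/3 (-x^2 - x + 379/108) v dx − 2·v(4/3) − v(0).
Compatibility check (pure Neumann): taking v ≡ 1 ∈ V gives 0 = ∫_0^4/3 f dx + (-2) − (1), i.e. ∫_0^4/3 f dx must equal u'(0) − u'(4/3) = 3. Indeed ∫_0^4/3 (-x^2 - x + 379/108) dx = 3, so the data are compatible. The solution is then unique only up to an additive constant (fix it e.g. by requiring ∫_0^4/3 u dx = 0).


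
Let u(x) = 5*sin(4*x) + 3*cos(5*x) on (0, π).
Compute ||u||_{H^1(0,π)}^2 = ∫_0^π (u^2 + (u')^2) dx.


||u||_{H^1(0,π)}^2 = -2080/3 + 659*π/2

u'(x) = -15*sin(5*x) + 20*cos(4*x).
Expand u² and (u')² and integrate term by term on (0, π), using: for integers n ≥ 1, ∫_0^π sin²(nx) dx = ∫_0^π cos²(nx) dx = π/2; for n ≠ n', ∫_0^π sin(nx)sin(n'x) dx = ∫_0^π cos(nx)cos(n'x) dx = 0; and by product-to-sum, ∫_0^π sin(nx)cos(n'x) dx = ½∫_0^π [sin((n+n')x) + sin((n−n')x)] dx, which is 0 when n+n' is even and 2n/(n²−n'²) when n+n' is odd (it need not vanish on (0, π)).
  u² squared terms: (3)²·∫cos(5x)² dx = 9·π/2 = 9*π/2;  (5)²·∫sin(4x)² dx = 25·π/2 = 25*π/2.
  u² cross terms: 2·(3)·(5)·∫cos(5x)·sin(4x) dx = 30·(-8/9) = -80/3.
  So ∫_0^π u² dx = 9*π/2 + 25*π/2 − 80/3 = -80/3 + 17*π.
  (u')² squared terms: (-15)²·∫sin(5x)² dx = 225·π/2 = 225*π/2;  (20)²·∫cos(4x)² dx = 400·π/2 = 200*π.
  (u')² cross terms: 2·(-15)·(20)·∫sin(5x)·cos(4x) dx = -600·(10/9) = -2000/3.
  So ∫_0^π (u')² dx = 225*π/2 + 200*π − 2000/3 = -2000/3 + 625*π/2.
||u||_{H^1}^2 = (-80/3 + 17*π) + (-2000/3 + 625*π/2) = -2080/3 + 659*π/2.


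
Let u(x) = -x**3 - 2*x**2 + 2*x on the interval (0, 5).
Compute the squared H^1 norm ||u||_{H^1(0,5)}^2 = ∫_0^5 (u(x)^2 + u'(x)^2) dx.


||u||_{H^1}^2 = 208990/7

The H^1 norm (squared) on an interval (0, L) is
  ||u||_{H^1}^2 = ∫_0^L u(x)^2 dx + ∫_0^L u'(x)^2 dx.
Compute u'(x) = -3*x**2 - 4*x + 2.
Then u(x)^2 = x**6 + 4*x**5 - 8*x**3 + 4*x**2 and u'(x)^2 = 9*x**4 + 24*x**3 + 4*x**2 - 16*x + 4.
Integrate each monomial from 0 to 5 using ∫_0^5 c·x^n dx = c·5^(n+1)/(n+1):
  ∫_0^5 u(x)^2 dx = ∫_0^5 (x^6 + 4*x^5 - 8*x^3 + 4*x^2) dx. Term by term:
    ∫_0^5 x^6 dx = 78125/7;  ∫_0^5 4*x^5 dx = 31250/3;  ∫_0^5 -8*x^3 dx = -1250;
    ∫_0^5 4*x^2 dx = 500/3.
  Sum: 78125/7 + 31250/3 − 1250 + 500/3 = 430375/21.
  ∫_0^5 u'(x)^2 dx = ∫_0^5 (9*x^4 + 24*x^3 + 4*x^2 - 16*x + 4) dx. Term by term:
    ∫_0^5 9*x^4 dx = 5625;  ∫_0^5 24*x^3 dx = 3750;  ∫_0^5 4*x^2 dx = 500/3;
    ∫_0^5 -16*x dx = -200;  ∫_0^5 4 dx = 20.
  Sum: 5625 + 3750 + 500/3 − 200 + 20 = 28085/3.
Adding: ||u||_{H^1}^2 = 430375/21 + 28085/3 = 208990/7.


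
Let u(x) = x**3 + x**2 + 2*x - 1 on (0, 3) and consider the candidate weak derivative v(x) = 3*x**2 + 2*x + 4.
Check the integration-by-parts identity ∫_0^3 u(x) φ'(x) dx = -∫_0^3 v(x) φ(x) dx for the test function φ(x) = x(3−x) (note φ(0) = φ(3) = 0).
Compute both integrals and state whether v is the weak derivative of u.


LHS = -1179/20, RHS = -1359/20. No, v is not the weak derivative of u.

u(x) = x**3 + x**2 + 2*x - 1, classical derivative u'(x) = 3*x**2 + 2*x + 2.
φ(x) = x(3−x), so φ'(x) = 3 - 2*x.
Note φ(0) = φ(3) = 0, so the boundary term u·φ vanishes.
LHS = ∫_0^3 u(x) φ'(x) dx = ∫_0^3 (-2*x^4 + x^3 - x^2 + 8*x - 3) dx. Term by term:
  ∫_0^3 -2*x^4 dx = -486/5;  ∫_0^3 x^3 dx = 81/4;  ∫_0^3 -x^2 dx = -9;
  ∫_0^3 8*x dx = 36;  ∫_0^3 -3 dx = -9.
Sum: -486/5 + 81/4 − 9 + 36 − 9 = -1179/20.
So LHS = -1179/20.
∫_0^3 v(x) φ(x) dx = ∫_0^3 (-3*x^4 + 7*x^3 + 2*x^2 + 12*x) dx. Term by term:
  ∫_0^3 -3*x^4 dx = -729/5;  ∫_0^3 7*x^3 dx = 567/4;  ∫_0^3 2*x^2 dx = 18;
  ∫_0^3 12*x dx = 54.
Sum: -729/5 + 567/4 + 18 + 54 = 1359/20.
So RHS = -∫_0^3 v(x) φ(x) dx = -1359/20.
LHS − RHS = 9 ≠ 0, so the identity fails.
(For a valid weak derivative the identity must hold for EVERY test function, in particular this one. The failure shows v is NOT the weak derivative of u.)
Correct weak derivative would be u'(x) = 3*x**2 + 2*x + 2.


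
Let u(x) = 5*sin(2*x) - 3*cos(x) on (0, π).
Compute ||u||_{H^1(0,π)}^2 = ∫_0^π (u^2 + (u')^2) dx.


||u||_{H^1(0,π)}^2 = -80 + 143*π/2

u'(x) = 3*sin(x) + 10*cos(2*x).
Expand u² and (u')² and integrate term by term on (0, π), using: for integers n ≥ 1, ∫_0^π sin²(nx) dx = ∫_0^π cos²(nx) dx = π/2; for n ≠ n', ∫_0^π sin(nx)sin(n'x) dx = ∫_0^π cos(nx)cos(n'x) dx = 0; and by product-to-sum, ∫_0^π sin(nx)cos(n'x) dx = ½∫_0^π [sin((n+n')x) + sin((n−n')x)] dx, which is 0 when n+n' is even and 2n/(n²−n'²) when n+n' is odd (it need not vanish on (0, π)).
  u² squared terms: (-3)²·∫cos(x)² dx = 9·π/2 = 9*π/2;  (5)²·∫sin(2x)² dx = 25·π/2 = 25*π/2.
  u² cross terms: 2·(-3)·(5)·∫cos(x)·sin(2x) dx = -30·(4/3) = -40.
  So ∫_0^π u² dx = 9*π/2 + 25*π/2 − 40 = -40 + 17*π.
  (u')² squared terms: (3)²·∫sin(x)² dx = 9·π/2 = 9*π/2;  (10)²·∫cos(2x)² dx = 100·π/2 = 50*π.
  (u')² cross terms: 2·(3)·(10)·∫sin(x)·cos(2x) dx = 60·(-2/3) = -40.
  So ∫_0^π (u')² dx = 9*π/2 + 50*π − 40 = -40 + 109*π/2.
||u||_{H^1}^2 = (-40 + 17*π) + (-40 + 109*π/2) = -80 + 143*π/2.


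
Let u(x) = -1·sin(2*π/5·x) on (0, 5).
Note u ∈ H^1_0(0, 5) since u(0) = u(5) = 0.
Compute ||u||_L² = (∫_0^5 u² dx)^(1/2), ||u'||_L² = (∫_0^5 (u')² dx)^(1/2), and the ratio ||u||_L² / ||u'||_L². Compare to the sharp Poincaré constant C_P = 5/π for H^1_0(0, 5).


||u||_L² / ||u'||_L² = 5/(2*π) < C_P = 5/π.

u(x) = -1·sin(2*π/5·x), so u'(x) = -2*π*cos(2*π*x/5)/5.
Writing u(x) = A·sin(kπx/L) with A = -1 and k = 2, use ∫_0^L sin²(kπx/L) dx = L/2 and ∫_0^L cos²(kπx/L) dx = L/2.
u² = 1·sin²(2*π/5·x) and (u')² = 4*π^2/25·cos²(2*π/5·x), and each of sin², cos² integrates to L/2 = 5/2 over (0, 5).
∫_0^5 u² dx = 5/2, so ||u||_L² = sqrt(10)/2.
∫_0^5 (u')² dx = 2*π^2/5, so ||u'||_L² = sqrt(10)*π/5.
Ratio ||u||_L² / ||u'||_L² = 5/(2*π).
Sharp Poincaré constant on H^1_0(0, 5) is C_P = L/π = 5/π, achieved by sin(π/5·x).
This is the k = 2 harmonic; the ratio L/(kπ) is strictly less than C_P = L/π, consistent with the sharp inequality ||u||_L² ≤ C_P ||u'||_L².


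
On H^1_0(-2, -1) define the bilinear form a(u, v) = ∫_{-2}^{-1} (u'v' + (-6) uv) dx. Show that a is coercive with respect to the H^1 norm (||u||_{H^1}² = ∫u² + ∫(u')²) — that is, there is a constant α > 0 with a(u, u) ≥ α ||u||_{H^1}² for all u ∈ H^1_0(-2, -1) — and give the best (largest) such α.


α = (-6 + π^2)/(1 + π^2)

Coercivity of a(·,·) on H^1_0(-2, -1) means a(u, u) ≥ α ||u||_{H^1}² for every u ∈ H^1_0.
The interval has length L = 1, and Poincaré/coercivity depend only on L. Here a(u, u) = ∫(u')² + (-6)·∫u².
Here c = -6 < 0 with |c| < (π/L)² = π^2, so coercivity still holds. The condition a(u,u) ≥ α||u||_{H^1}² reads (1−α)∫(u')² ≥ (α−c)∫u². Any admissible α is ≤ 1 (rapidly oscillating u have ∫u²/∫(u')² → 0), and α = 1 would force 0 ≥ (1−c)∫u², impossible since c < 1; so 1−α > 0. By the sharp Poincaré inequality on H^1_0 of an interval of length L, ∫(u')² ≥ (π/L)²∫u² with equality for the first sine mode sin(π(x−x₀)/L) (x₀ the left endpoint), so the inequality holds for all u iff (1−α)(π/L)² ≥ α − c, i.e. α ≤ ((π/L)² + c)/((π/L)² + 1) = (1 + c(L/π)²)/(1 + (L/π)²). (Direct route, valid since c ≤ 0: Poincaré gives c∫u² ≥ c(L/π)²∫(u')², so a(u,u) ≥ (1 + c(L/π)²)∫(u')², while ||u||_{H^1}² ≤ (1 + (L/π)²)∫(u')²; dividing yields the same α.) With (π/L)² = π^2 and c = -6, the largest admissible constant is α = ((π/L)² + c)/((π/L)² + 1).
Simplifying, α = (-6 + π^2)/(1 + π^2).


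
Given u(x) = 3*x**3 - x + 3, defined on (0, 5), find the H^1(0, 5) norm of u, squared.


||u||_{H^1}^2 = 6274825/42

The H^1 norm (squared) on an interval (0, L) is
  ||u||_{H^1}^2 = ∫_0^L u(x)^2 dx + ∫_0^L u'(x)^2 dx.
Compute u'(x) = 9*x**2 - 1.
Then u(x)^2 = 9*x**6 - 6*x**4 + 18*x**3 + x**2 - 6*x + 9 and u'(x)^2 = 81*x**4 - 18*x**2 + 1.
Integrate each monomial from 0 to 5 using ∫_0^5 c·x^n dx = c·5^(n+1)/(n+1):
  ∫_0^5 u(x)^2 dx = ∫_0^5 (9*x^6 - 6*x^4 + 18*x^3 + x^2 - 6*x + 9) dx. Term by term:
    ∫_0^5 9*x^6 dx = 703125/7;  ∫_0^5 -6*x^4 dx = -3750;  ∫_0^5 18*x^3 dx = 5625/2;
    ∫_0^5 x^2 dx = 125/3;  ∫_0^5 -6*x dx = -75;  ∫_0^5 9 dx = 45.
  Sum: 703125/7 − 3750 + 5625/2 + 125/3 − 75 + 45 = 4179865/42.
  ∫_0^5 u'(x)^2 dx = ∫_0^5 (81*x^4 - 18*x^2 + 1) dx. Term by term:
    ∫_0^5 81*x^4 dx = 50625;  ∫_0^5 -18*x^2 dx = -750;  ∫_0^5 1 dx = 5.
  Sum: 50625 − 750 + 5 = 49880.
Adding: ||u||_{H^1}^2 = 4179865/42 + 49880 = 6274825/42.


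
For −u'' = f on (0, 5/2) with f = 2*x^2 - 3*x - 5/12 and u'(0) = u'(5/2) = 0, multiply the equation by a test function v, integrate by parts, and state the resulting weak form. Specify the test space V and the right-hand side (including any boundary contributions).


V = H^1(0, 5/2) (no boundary constraint on v; u is determined up to an additive constant); weak form: ∫_0^5/2 u'v' dx = ∫_0^5/2 (2*x^2 - 3*x - 5/12) v dx for all v ∈ V.

Multiply both sides by a test function v and integrate from 0 to 5/2:
  ∫_0^5/2 −u''(x) v(x) dx = ∫_0^5/2 f(x) v(x) dx.
Integrate the LHS by parts once:
  ∫_0^5/2 −u'' v dx = −[u'(x) v(x)]_0^5/2 + ∫_0^5/2 u'(x) v'(x) dx.
Thus ∫_0^5/2 u'(x) v'(x) dx = ∫_0^5/2 f(x) v(x) dx + [u'(x) v(x)]_0^5/2.
Choose V so that boundary terms are either known or forced to vanish.
u has homogeneous Neumann: u'(0) = u'(5/2) = 0. So [u' v]_0^5/2 = 0·v(5/2) − 0·v(0) = 0 for any v; take V = H^1(0, 5/2).
Weak formulation: find u (satisfying any essential BC) such that ∫_0^5/2 u'(x) v'(x) dx = ∫_0^5/2 f v dx for all v ∈ V (homogeneous Neumann, so boundary terms vanish).
Substituting f(x) = 2*x^2 - 3*x - 5/12, the right-hand side is ∫_0^5/2 (2*x^2 - 3*x - 5/12) v dx.
Compatibility check (pure Neumann): taking v ≡ 1 ∈ V gives 0 = ∫_0^5/2 f dx + (0) − (0), i.e. ∫_0^5/2 f dx must equal u'(0) − u'(5/2) = 0. Indeed ∫_0^5/2 (2*x^2 - 3*x - 5/12) dx = 0, so the data are compatible. The solution is then unique only up to an additive constant (fix it e.g. by requiring ∫_0^5/2 u dx = 0).


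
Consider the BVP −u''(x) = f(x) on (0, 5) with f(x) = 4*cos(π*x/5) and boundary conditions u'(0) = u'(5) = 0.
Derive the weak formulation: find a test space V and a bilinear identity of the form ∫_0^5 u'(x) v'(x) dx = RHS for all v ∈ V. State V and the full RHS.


V = H^1(0, 5) (no boundary constraint on v; u is determined up to an additive constant); weak form: ∫_0^5 u'v' dx = ∫_0^5 (4*cos(π*x/5)) v dx for all v ∈ V.

Multiply both sides by a test function v and integrate from 0 to 5:
  ∫_0^5 −u''(x) v(x) dx = ∫_0^5 f(x) v(x) dx.
Integrate the LHS by parts once:
  ∫_0^5 −u'' v dx = −[u'(x) v(x)]_0^5 + ∫_0^5 u'(x) v'(x) dx.
Thus ∫_0^5 u'(x) v'(x) dx = ∫_0^5 f(x) v(x) dx + [u'(x) v(x)]_0^5.
Choose V so that boundary terms are either known or forced to vanish.
u has homogeneous Neumann: u'(0) = u'(5) = 0. So [u' v]_0^5 = 0·v(5) − 0·v(0) = 0 for any v; take V = H^1(0, 5).
Weak formulation: find u (satisfying any essential BC) such that ∫_0^5 u'(x) v'(x) dx = ∫_0^5 f v dx for all v ∈ V (homogeneous Neumann, so boundary terms vanish).
Substituting f(x) = 4*cos(π*x/5), the right-hand side is ∫_0^5 (4*cos(π*x/5)) v dx.
Compatibility check (pure Neumann): taking v ≡ 1 ∈ V gives 0 = ∫_0^5 f dx + (0) − (0), i.e. ∫_0^5 f dx must equal u'(0) − u'(5) = 0. Indeed ∫_0^5 (4*cos(π*x/5)) dx = 0, so the data are compatible. The solution is then unique only up to an additive constant (fix it e.g. by requiring ∫_0^5 u dx = 0).


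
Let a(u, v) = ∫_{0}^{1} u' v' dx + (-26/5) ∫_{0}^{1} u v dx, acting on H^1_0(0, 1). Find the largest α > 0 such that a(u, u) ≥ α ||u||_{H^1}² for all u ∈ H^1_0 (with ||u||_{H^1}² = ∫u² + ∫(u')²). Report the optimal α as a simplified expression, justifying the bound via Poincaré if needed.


α = (-26/5 + π^2)/(1 + π^2)

Coercivity of a(·,·) on H^1_0(0, 1) means a(u, u) ≥ α ||u||_{H^1}² for every u ∈ H^1_0.
The interval has length L = 1, and Poincaré/coercivity depend only on L. Here a(u, u) = ∫(u')² + (-26/5)·∫u².
Here c = -26/5 < 0 with |c| < (π/L)² = π^2, so coercivity still holds. The condition a(u,u) ≥ α||u||_{H^1}² reads (1−α)∫(u')² ≥ (α−c)∫u². Any admissible α is ≤ 1 (rapidly oscillating u have ∫u²/∫(u')² → 0), and α = 1 would force 0 ≥ (1−c)∫u², impossible since c < 1; so 1−α > 0. By the sharp Poincaré inequality on H^1_0 of an interval of length L, ∫(u')² ≥ (π/L)²∫u² with equality for the first sine mode sin(π(x−x₀)/L) (x₀ the left endpoint), so the inequality holds for all u iff (1−α)(π/L)² ≥ α − c, i.e. α ≤ ((π/L)² + c)/((π/L)² + 1) = (1 + c(L/π)²)/(1 + (L/π)²). (Direct route, valid since c ≤ 0: Poincaré gives c∫u² ≥ c(L/π)²∫(u')², so a(u,u) ≥ (1 + c(L/π)²)∫(u')², while ||u||_{H^1}² ≤ (1 + (L/π)²)∫(u')²; dividing yields the same α.) With (π/L)² = π^2 and c = -26/5, the largest admissible constant is α = ((π/L)² + c)/((π/L)² + 1).
Simplifying, α = (-26/5 + π^2)/(1 + π^2).
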